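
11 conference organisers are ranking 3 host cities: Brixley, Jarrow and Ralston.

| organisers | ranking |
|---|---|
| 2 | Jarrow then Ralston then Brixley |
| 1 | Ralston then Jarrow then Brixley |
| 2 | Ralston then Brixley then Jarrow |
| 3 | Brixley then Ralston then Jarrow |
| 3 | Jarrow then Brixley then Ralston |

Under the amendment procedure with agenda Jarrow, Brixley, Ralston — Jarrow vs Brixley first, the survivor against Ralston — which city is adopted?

Round 1: Jarrow vs Brixley — 6–5, Jarrow advances.
Round 2: Jarrow vs Ralston — 5–6, Ralston advances.
The agenda winner is Ralston.

Ralston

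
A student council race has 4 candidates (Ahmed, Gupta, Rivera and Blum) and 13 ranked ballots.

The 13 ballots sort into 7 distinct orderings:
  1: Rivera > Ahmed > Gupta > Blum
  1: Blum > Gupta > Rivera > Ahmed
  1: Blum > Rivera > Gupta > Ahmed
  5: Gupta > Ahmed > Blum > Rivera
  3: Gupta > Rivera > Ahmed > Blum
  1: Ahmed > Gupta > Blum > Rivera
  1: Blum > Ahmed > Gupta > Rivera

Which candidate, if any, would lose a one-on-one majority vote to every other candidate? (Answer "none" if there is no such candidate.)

Rivera

Head-to-head results (13 voters):
Ahmed vs Gupta: Gupta, 10–3.
Ahmed vs Rivera: Ahmed wins 7–6.
Ahmed vs Blum: Ahmed, 10–3.
Gupta vs Rivera: Gupta is ranked higher on 1+5+3+1+1 = 11 ballots, Rivera on 2. Gupta wins 11–2.
Gupta vs Blum: Gupta wins 10–3.
Rivera–Blum: Blum 9–4.
Rivera is beaten in every head-to-head and is the Condorcet loser.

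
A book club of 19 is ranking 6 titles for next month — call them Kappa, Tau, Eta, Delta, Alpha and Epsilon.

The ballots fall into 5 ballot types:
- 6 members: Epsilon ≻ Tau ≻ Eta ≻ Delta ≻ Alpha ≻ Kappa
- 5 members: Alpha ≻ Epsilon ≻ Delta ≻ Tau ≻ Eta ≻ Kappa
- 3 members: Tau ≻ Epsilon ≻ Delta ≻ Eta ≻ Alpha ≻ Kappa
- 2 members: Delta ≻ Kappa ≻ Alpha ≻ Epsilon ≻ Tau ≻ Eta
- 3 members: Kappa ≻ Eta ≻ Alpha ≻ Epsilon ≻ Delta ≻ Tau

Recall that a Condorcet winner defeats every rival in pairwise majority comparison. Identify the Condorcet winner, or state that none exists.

none

Head-to-head results (19 members):
Kappa vs Tau: Tau, 14–5.
Kappa–Eta: Eta 14–5.
Kappa vs Delta: Kappa preferred on 3 ballots; Delta wins 16–3.
Kappa vs Alpha: Alpha, 14–5.
Kappa vs Epsilon: Epsilon wins 14–5.
Tau vs Eta: Tau, 16–3.
Tau vs Delta: Delta, 10–9.
Tau vs Alpha: 9 to 10, Alpha.
Tau–Epsilon: Epsilon 16–3.
Eta vs Delta: Delta, 10–9.
Eta vs Alpha: Eta is ranked higher on 6+3+3 = 12 ballots, Alpha on 7. Eta wins 12–7.
Eta–Epsilon: Epsilon 16–3.
Delta–Alpha: Delta 11–8.
Delta vs Epsilon: 2 to 17, Epsilon.
Alpha vs Epsilon: Alpha, 10–9.
Every book loses at least once (Kappa loses to Tau; Tau loses to Delta; Eta loses to Tau; Delta loses to Epsilon; Alpha loses to Eta; Epsilon loses to Alpha). The majority relation contains the cycle Tau > Eta > Alpha > Tau, so there is no Condorcet winner.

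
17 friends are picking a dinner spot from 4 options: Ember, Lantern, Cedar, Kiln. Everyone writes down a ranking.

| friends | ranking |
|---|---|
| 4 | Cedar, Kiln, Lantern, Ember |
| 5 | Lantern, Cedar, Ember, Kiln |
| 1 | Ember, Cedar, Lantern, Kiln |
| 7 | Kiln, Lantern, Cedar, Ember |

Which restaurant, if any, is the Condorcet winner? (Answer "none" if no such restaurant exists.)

none

Pairwise majorities:
Ember vs Lantern: Ember is ranked higher on 1 ballot, Lantern on 16. Lantern wins 16–1.
Ember vs Cedar: 1 to 16, Cedar.
Ember vs Kiln: Ember preferred on 5+1 = 6 ballots; Kiln wins 11–6.
Lantern vs Cedar: Lantern wins 12–5.
Lantern vs Kiln: 5+1 = 6 for Lantern, 11 for Kiln — Kiln by 11–6.
Cedar vs Kiln: 4+5+1 = 10 for Cedar, 7 for Kiln — Cedar by 10–7.
Every restaurant loses at least once (Ember loses to Lantern; Lantern loses to Kiln; Cedar loses to Lantern; Kiln loses to Cedar). The majority relation contains the cycle Lantern beats Cedar beats Kiln beats Lantern, so there is no Condorcet winner.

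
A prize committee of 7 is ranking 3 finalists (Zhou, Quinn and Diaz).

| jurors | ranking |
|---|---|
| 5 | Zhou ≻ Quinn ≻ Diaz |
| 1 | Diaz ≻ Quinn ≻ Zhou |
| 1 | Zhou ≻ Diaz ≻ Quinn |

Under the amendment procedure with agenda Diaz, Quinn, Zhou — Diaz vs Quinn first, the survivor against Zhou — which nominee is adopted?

Round 1: Diaz vs Quinn — 2–5, Quinn advances.
Round 2: Quinn vs Zhou — 1–6, Zhou advances.
Zhou survives the agenda.

Zhou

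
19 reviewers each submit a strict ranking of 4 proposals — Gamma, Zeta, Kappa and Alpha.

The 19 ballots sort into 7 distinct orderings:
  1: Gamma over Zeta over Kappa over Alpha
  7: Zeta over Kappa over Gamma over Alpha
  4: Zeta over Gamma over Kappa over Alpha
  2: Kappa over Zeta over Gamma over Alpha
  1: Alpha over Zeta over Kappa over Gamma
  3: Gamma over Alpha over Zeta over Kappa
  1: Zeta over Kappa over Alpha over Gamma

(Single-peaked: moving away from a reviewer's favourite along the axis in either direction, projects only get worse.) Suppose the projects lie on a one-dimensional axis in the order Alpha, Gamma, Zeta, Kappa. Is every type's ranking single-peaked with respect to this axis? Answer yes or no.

no

Axis positions: Alpha=1, Gamma=2, Zeta=3, Kappa=4.
Type 1 (peak Gamma at position 2): ranking walks positions 2-3-4-1, expanding outward from the peak — single-peaked.
Type 2 (peak Zeta at position 3): ranking walks positions 3-4-2-1, expanding outward from the peak — single-peaked.
Type 3 (peak Zeta at position 3): ranking walks positions 3-2-4-1, expanding outward from the peak — single-peaked.
Type 4 (peak Kappa at position 4): ranking walks positions 4-3-2-1, expanding outward from the peak — single-peaked.
Type 5: ranking walks positions 1-3-4-2; Zeta is ranked above Gamma even though Gamma lies between Zeta and the peak Alpha on the axis — preferences dip and rise again. Not single-peaked.
Type 6 (peak Gamma at position 2): ranking walks positions 2-1-3-4, expanding outward from the peak — single-peaked.
Type 7: ranking walks positions 3-4-1-2; Alpha is ranked above Gamma even though Gamma lies between Alpha and the peak Zeta on the axis — preferences dip and rise again. Not single-peaked.
Type 5 violates single-peakedness, so the profile is not single-peaked on this axis.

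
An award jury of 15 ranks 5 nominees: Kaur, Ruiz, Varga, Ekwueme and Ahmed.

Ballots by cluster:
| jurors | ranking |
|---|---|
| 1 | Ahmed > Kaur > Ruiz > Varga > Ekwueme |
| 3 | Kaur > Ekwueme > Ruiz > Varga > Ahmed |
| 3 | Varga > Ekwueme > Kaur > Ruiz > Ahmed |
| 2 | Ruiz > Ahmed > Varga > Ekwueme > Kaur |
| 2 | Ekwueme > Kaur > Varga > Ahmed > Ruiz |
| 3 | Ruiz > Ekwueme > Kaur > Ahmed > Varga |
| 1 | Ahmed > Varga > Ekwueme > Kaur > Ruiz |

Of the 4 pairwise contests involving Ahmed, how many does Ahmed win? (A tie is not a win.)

0

Ahmed against each rival (15 jurors):
Ahmed vs Kaur: Kaur wins 11–4.
Ahmed vs Ruiz: Ruiz, 11–4.
Ahmed vs Varga: 7 to 8, Varga.
Ahmed vs Ekwueme: 1+2+1 = 4 for Ahmed, 11 for Ekwueme — Ekwueme by 11–4.
Ahmed beats no one; loses to Kaur, Ruiz, Varga, Ekwueme — 0 pairwise wins.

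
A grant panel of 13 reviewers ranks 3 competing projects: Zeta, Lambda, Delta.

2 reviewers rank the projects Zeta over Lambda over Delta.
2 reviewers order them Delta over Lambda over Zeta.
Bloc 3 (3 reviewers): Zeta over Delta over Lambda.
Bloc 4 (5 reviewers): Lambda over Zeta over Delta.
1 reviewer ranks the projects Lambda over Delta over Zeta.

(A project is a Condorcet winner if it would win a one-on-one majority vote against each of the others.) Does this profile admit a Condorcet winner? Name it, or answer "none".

Lambda

Head-to-head results (13 reviewers):
Zeta vs Lambda: Lambda, 8–5.
Zeta vs Delta: Zeta wins 10–3.
Lambda vs Delta: Lambda, 8–5.
Lambda beats each of Zeta, Delta — Lambda is the Condorcet winner.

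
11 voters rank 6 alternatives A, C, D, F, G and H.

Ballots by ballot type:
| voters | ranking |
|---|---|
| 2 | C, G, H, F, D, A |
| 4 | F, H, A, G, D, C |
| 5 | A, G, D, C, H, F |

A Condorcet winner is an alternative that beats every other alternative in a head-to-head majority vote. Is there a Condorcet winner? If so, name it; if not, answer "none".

Pairwise majorities:
A–C: A 9–2.
A–D: A 9–2.
A–F: F 6–5.
A vs G: A wins 9–2.
A–H: H 6–5.
C vs D: D wins 9–2.
C vs F: C, 7–4.
C vs G: G wins 9–2.
C vs H: C, 7–4.
D vs F: F wins 6–5.
D vs G: G, 11–0.
D–H: H 6–5.
F–G: G 7–4.
F–H: H 7–4.
G vs H: G, 7–4.
Every alternative loses at least once (A loses to F; C loses to A; D loses to A; F loses to C; G loses to A; H loses to C). The majority relation contains the cycle A beats C beats F beats A, so there is no Condorcet winner.

none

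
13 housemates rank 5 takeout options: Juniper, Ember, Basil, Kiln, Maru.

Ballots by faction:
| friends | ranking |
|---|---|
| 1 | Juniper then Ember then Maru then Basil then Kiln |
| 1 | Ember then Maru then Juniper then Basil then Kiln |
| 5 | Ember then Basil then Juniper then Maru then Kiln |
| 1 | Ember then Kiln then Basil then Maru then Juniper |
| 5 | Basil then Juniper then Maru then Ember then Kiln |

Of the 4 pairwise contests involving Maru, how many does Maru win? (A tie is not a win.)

1

Maru against each rival (13 friends):
Maru vs Juniper: 1+1 = 2 for Maru, 11 for Juniper — Juniper by 11–2.
Maru vs Ember: Maru is ranked higher on 5 ballots, Ember on 8. Ember wins 8–5.
Maru vs Basil: 2 to 11, Basil.
Maru vs Kiln: Maru is ranked higher on 1+1+5+5 = 12 ballots, Kiln on 1. Maru wins 12–1.
Maru beats Kiln; loses to Juniper, Ember, Basil — 1 pairwise win.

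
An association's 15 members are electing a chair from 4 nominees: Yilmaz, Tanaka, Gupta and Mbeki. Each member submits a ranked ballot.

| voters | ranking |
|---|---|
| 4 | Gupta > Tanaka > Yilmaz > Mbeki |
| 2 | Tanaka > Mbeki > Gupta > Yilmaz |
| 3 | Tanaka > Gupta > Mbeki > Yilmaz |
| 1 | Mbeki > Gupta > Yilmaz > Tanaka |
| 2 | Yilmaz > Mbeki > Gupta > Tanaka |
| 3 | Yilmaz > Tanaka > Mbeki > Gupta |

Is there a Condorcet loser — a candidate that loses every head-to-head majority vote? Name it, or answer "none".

none

Pairwise majorities:
Yilmaz vs Tanaka: Tanaka, 9–6.
Yilmaz vs Gupta: Yilmaz preferred on 2+3 = 5 ballots; Gupta wins 10–5.
Yilmaz–Mbeki: Yilmaz 9–6.
Tanaka vs Gupta: Tanaka is ranked higher on 2+3+3 = 8 ballots, Gupta on 7. Tanaka wins 8–7.
Tanaka vs Mbeki: Tanaka, 12–3.
Gupta vs Mbeki: 4+3 = 7 for Gupta, 8 for Mbeki — Mbeki by 8–7.
No candidate is winless: Yilmaz beats Mbeki; Tanaka beats Yilmaz; Gupta beats Yilmaz; Mbeki beats Gupta. There is no Condorcet loser.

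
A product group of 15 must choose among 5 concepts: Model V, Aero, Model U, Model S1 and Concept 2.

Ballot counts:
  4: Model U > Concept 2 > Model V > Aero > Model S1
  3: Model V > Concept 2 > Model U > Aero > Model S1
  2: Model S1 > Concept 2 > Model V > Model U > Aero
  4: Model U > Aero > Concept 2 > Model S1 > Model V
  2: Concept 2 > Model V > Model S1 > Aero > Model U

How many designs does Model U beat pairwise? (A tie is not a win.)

Model U against each rival (15 engineers):
Model U vs Model V: Model U, 8–7.
Model U vs Aero: Model U wins 13–2.
Model U vs Model S1: Model U, 11–4.
Model U vs Concept 2: Model U, 8–7.
Model U beats Model V, Aero, Model S1, Concept 2 — 4 pairwise wins.

4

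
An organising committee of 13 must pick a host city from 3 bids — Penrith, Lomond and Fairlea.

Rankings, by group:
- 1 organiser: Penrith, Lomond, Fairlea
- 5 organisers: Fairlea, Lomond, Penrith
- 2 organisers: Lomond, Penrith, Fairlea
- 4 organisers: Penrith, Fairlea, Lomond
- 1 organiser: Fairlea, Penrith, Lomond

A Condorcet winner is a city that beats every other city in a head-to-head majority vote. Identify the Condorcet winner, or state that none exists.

none

Check each pair by majority over 13 ballots:
Penrith vs Lomond: Lomond, 7–6.
Penrith vs Fairlea: Penrith, 7–6.
Lomond–Fairlea: Fairlea 10–3.
No city is unbeaten: Penrith loses to Lomond; Lomond loses to Fairlea; Fairlea loses to Penrith. In particular Penrith beats Fairlea beats Lomond beats Penrith is a majority cycle — no Condorcet winner exists.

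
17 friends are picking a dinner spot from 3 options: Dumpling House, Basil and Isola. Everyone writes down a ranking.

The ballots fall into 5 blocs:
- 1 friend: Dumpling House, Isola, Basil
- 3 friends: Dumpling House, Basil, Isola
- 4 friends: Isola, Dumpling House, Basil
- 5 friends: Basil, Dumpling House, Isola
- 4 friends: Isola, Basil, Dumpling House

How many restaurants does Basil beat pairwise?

Basil against each rival (17 friends):
Basil vs Dumpling House: Basil preferred on 5+4 = 9 ballots; Basil wins 9–8.
Basil vs Isola: Basil is ranked higher on 3+5 = 8 ballots, Isola on 9. Isola wins 9–8.
Basil beats Dumpling House; loses to Isola — 1 pairwise win.

1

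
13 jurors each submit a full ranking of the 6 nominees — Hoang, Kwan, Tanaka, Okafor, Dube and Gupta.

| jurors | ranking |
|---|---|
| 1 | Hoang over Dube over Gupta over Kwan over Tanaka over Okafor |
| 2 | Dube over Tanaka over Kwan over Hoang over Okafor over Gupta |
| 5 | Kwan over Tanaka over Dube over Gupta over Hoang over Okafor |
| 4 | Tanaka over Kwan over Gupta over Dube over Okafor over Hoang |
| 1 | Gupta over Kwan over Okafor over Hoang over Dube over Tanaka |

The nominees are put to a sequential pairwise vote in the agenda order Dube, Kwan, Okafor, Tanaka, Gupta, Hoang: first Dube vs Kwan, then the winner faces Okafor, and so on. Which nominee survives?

Round 1: Dube vs Kwan — 3–10, Kwan advances.
Round 2: Kwan vs Okafor — 13–0, Kwan advances.
Round 3: Kwan vs Tanaka — 7–6, Kwan advances.
Round 4: Kwan vs Gupta — 11–2, Kwan advances.
Round 5: Kwan vs Hoang — 12–1, Kwan advances.
The agenda winner is Kwan.

Kwan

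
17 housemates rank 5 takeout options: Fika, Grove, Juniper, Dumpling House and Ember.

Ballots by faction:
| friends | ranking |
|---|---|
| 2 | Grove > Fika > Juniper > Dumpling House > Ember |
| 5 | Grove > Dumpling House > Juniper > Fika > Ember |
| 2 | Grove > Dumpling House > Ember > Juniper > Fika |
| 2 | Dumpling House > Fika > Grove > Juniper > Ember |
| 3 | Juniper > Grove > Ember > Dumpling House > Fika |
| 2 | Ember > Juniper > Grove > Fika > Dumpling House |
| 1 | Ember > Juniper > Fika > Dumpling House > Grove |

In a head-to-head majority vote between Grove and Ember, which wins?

Grove

Ballots ranking Grove above Ember: 2 + 5 + 2 + 2 + 3 = 14.
Ballots ranking Ember above Grove: 17 − 14 = 3.
Grove wins the head-to-head 14–3.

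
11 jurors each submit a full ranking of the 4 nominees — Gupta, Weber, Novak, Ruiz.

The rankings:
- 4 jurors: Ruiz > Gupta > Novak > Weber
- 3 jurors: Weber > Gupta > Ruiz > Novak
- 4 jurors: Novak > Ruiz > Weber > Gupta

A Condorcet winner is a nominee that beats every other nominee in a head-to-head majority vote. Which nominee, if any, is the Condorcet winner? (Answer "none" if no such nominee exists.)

Ruiz

Pairwise majorities:
Gupta–Weber: Weber 7–4.
Gupta vs Novak: Gupta, 7–4.
Gupta–Ruiz: Ruiz 8–3.
Weber–Novak: Novak 8–3.
Weber vs Ruiz: Ruiz, 8–3.
Novak–Ruiz: Ruiz 7–4.
Ruiz wins every pairwise contest, so Ruiz is the Condorcet winner.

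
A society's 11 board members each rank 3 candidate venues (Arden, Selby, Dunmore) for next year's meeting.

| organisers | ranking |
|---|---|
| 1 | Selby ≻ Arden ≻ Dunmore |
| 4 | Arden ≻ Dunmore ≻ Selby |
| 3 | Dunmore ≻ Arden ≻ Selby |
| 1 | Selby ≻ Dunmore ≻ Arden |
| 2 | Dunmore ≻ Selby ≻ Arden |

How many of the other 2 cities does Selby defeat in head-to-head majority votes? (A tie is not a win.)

Selby against each rival (11 organisers):
Selby–Arden: Arden 7–4.
Selby vs Dunmore: Dunmore wins 9–2.
Selby beats no one; loses to Arden, Dunmore — 0 pairwise wins.

0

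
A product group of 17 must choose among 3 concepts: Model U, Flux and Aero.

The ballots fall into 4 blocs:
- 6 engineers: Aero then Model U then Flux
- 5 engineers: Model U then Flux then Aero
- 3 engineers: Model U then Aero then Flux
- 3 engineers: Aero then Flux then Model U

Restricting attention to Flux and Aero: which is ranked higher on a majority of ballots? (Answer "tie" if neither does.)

Ballots ranking Flux above Aero: 5.
Ballots ranking Aero above Flux: 17 − 5 = 12.
Aero wins the head-to-head 12–5.

Aero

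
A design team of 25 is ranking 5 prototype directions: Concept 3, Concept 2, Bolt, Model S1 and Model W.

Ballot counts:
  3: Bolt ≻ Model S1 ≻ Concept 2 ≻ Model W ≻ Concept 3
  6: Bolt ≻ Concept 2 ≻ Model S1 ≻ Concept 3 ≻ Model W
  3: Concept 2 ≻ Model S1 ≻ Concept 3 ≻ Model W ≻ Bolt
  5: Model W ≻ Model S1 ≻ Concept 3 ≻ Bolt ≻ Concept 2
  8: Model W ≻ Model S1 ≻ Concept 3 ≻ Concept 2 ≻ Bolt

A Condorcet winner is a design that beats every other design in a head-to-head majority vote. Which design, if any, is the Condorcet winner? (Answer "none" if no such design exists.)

Model W

Check each pair by majority over 25 ballots:
Concept 3 vs Concept 2: Concept 3, 13–12.
Concept 3 vs Bolt: Concept 3 wins 16–9.
Concept 3 vs Model S1: Model S1, 25–0.
Concept 3–Model W: Model W 16–9.
Concept 2 vs Bolt: Bolt wins 14–11.
Concept 2 vs Model S1: Model S1, 16–9.
Concept 2 vs Model W: Model W wins 13–12.
Bolt–Model S1: Model S1 16–9.
Bolt–Model W: Model W 16–9.
Model S1–Model W: Model W 13–12.
Model W beats each of Concept 3, Concept 2, Bolt, Model S1 — Model W is the Condorcet winner.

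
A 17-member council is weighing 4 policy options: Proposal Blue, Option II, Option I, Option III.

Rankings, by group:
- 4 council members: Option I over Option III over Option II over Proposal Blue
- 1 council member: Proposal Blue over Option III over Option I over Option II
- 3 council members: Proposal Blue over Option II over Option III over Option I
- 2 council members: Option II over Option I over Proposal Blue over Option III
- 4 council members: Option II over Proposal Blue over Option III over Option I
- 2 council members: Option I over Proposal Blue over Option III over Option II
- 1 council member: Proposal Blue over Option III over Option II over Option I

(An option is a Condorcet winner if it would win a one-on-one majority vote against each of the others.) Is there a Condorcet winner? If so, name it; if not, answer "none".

Option II

Pairwise majorities:
Proposal Blue vs Option II: Proposal Blue is ranked higher on 1+3+2+1 = 7 ballots, Option II on 10. Option II wins 10–7.
Proposal Blue vs Option I: Proposal Blue preferred on 1+3+4+1 = 9 ballots; Proposal Blue wins 9–8.
Proposal Blue vs Option III: Proposal Blue preferred on 1+3+2+4+2+1 = 13 ballots; Proposal Blue wins 13–4.
Option II vs Option I: 10 to 7, Option II.
Option II vs Option III: Option II is ranked higher on 3+2+4 = 9 ballots, Option III on 8. Option II wins 9–8.
Option I vs Option III: 4+2+2 = 8 for Option I, 9 for Option III — Option III by 9–8.
Only Option II has no losses; Option II is the Condorcet winner.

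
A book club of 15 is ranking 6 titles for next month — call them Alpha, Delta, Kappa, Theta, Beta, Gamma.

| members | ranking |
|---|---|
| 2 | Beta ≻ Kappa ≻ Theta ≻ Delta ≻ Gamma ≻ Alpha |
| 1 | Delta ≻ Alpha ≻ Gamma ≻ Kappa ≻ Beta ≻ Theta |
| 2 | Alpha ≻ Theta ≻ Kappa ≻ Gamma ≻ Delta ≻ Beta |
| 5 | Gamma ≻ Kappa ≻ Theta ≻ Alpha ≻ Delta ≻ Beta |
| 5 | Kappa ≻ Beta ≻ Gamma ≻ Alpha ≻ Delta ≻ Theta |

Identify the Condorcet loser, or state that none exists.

Pairwise majorities:
Alpha vs Delta: Alpha wins 12–3.
Alpha vs Kappa: Alpha preferred on 1+2 = 3 ballots; Kappa wins 12–3.
Alpha vs Theta: Alpha preferred on 1+2+5 = 8 ballots; Alpha wins 8–7.
Alpha–Beta: Alpha 8–7.
Alpha vs Gamma: Alpha preferred on 1+2 = 3 ballots; Gamma wins 12–3.
Delta–Kappa: Kappa 14–1.
Delta vs Theta: 6 to 9, Theta.
Delta–Beta: Delta 8–7.
Delta vs Gamma: Delta preferred on 2+1 = 3 ballots; Gamma wins 12–3.
Kappa vs Theta: Kappa is ranked higher on 2+1+5+5 = 13 ballots, Theta on 2. Kappa wins 13–2.
Kappa vs Beta: Kappa, 13–2.
Kappa–Gamma: Kappa 9–6.
Theta vs Beta: Beta wins 8–7.
Theta vs Gamma: 4 to 11, Gamma.
Beta vs Gamma: Beta preferred on 2+5 = 7 ballots; Gamma wins 8–7.
No book is winless: Alpha beats Delta; Delta beats Beta; Kappa beats Alpha; Theta beats Delta; Beta beats Theta; Gamma beats Alpha. There is no Condorcet loser.

none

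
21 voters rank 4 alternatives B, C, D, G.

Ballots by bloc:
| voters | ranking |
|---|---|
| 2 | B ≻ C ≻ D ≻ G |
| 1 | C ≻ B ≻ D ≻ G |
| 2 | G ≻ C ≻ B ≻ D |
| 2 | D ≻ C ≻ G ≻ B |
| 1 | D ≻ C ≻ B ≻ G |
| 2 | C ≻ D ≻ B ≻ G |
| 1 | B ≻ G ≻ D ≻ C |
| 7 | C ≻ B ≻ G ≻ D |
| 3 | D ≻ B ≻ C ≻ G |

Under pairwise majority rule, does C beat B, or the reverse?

Ballots ranking C above B: 1 + 2 + 2 + 1 + 2 + 7 = 15.
Ballots ranking B above C: 21 − 15 = 6.
C wins the head-to-head 15–6.

C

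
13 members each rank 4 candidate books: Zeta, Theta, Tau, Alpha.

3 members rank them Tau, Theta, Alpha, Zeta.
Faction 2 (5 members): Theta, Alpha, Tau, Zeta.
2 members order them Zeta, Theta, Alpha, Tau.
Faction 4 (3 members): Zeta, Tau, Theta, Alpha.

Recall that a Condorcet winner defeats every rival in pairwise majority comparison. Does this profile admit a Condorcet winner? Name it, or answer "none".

Head-to-head results (13 members):
Zeta vs Theta: Theta wins 8–5.
Zeta vs Tau: Tau, 8–5.
Zeta vs Alpha: Alpha wins 8–5.
Theta–Tau: Theta 7–6.
Theta–Alpha: Theta 13–0.
Tau vs Alpha: Alpha, 7–6.
Theta beats each of Zeta, Tau, Alpha — Theta is the Condorcet winner.

Theta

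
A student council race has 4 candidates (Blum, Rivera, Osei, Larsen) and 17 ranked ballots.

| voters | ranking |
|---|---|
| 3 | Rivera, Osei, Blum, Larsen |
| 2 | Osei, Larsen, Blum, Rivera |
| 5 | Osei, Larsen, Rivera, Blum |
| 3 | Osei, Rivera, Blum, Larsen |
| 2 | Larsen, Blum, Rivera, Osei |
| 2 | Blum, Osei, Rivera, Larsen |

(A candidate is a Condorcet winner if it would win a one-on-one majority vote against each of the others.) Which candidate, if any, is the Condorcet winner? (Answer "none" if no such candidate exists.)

Check each pair by majority over 17 ballots:
Blum vs Rivera: Rivera wins 11–6.
Blum vs Osei: Osei, 13–4.
Blum vs Larsen: Larsen, 9–8.
Rivera vs Osei: Osei, 12–5.
Rivera vs Larsen: Larsen, 9–8.
Osei–Larsen: Osei 15–2.
Osei beats each of Blum, Rivera, Larsen — Osei is the Condorcet winner.

Osei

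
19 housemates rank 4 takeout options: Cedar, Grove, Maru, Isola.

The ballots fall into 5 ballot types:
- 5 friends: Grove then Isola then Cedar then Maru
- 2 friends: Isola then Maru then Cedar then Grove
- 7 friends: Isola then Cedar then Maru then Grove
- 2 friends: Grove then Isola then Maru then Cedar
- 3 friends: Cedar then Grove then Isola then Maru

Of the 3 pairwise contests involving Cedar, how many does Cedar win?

Cedar against each rival (19 friends):
Cedar vs Grove: Cedar wins 12–7.
Cedar vs Maru: Cedar is ranked higher on 5+7+3 = 15 ballots, Maru on 4. Cedar wins 15–4.
Cedar vs Isola: Cedar is ranked higher on 3 ballots, Isola on 16. Isola wins 16–3.
Cedar beats Grove, Maru; loses to Isola — 2 pairwise wins.

2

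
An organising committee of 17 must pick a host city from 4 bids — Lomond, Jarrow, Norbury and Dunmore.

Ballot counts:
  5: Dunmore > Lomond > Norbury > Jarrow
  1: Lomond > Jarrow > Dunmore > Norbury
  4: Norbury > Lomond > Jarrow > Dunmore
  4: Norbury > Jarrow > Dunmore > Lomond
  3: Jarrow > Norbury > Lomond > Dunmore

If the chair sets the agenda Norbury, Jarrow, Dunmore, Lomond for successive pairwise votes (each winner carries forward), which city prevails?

Round 1: Norbury vs Jarrow — 13–4, Norbury advances.
Round 2: Norbury vs Dunmore — 11–6, Norbury advances.
Round 3: Norbury vs Lomond — 11–6, Norbury advances.
Norbury survives the agenda.

Norbury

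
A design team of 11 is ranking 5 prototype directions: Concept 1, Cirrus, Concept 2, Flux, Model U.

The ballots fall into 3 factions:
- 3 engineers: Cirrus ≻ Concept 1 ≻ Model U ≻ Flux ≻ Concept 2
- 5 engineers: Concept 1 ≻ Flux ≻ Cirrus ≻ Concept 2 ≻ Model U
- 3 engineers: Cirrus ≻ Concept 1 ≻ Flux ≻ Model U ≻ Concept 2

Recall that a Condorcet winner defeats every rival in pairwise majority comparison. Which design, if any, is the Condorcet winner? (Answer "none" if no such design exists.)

Head-to-head results (11 engineers):
Concept 1–Cirrus: Cirrus 6–5.
Concept 1 vs Concept 2: Concept 1 wins 11–0.
Concept 1 vs Flux: Concept 1 wins 11–0.
Concept 1 vs Model U: Concept 1, 11–0.
Cirrus–Concept 2: Cirrus 11–0.
Cirrus vs Flux: Cirrus, 6–5.
Cirrus–Model U: Cirrus 11–0.
Concept 2 vs Flux: Flux wins 11–0.
Concept 2–Model U: Model U 6–5.
Flux–Model U: Flux 8–3.
Cirrus beats each of Concept 1, Concept 2, Flux, Model U — Cirrus is the Condorcet winner.

Cirrus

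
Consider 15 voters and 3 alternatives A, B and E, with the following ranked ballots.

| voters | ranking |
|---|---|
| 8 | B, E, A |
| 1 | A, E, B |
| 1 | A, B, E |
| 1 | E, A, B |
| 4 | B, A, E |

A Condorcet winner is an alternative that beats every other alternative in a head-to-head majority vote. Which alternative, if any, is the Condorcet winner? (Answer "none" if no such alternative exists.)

B

Head-to-head results (15 voters):
A vs B: A is ranked higher on 1+1+1 = 3 ballots, B on 12. B wins 12–3.
A vs E: E, 9–6.
B vs E: 8+1+4 = 13 for B, 2 for E — B by 13–2.
B wins every pairwise contest, so B is the Condorcet winner.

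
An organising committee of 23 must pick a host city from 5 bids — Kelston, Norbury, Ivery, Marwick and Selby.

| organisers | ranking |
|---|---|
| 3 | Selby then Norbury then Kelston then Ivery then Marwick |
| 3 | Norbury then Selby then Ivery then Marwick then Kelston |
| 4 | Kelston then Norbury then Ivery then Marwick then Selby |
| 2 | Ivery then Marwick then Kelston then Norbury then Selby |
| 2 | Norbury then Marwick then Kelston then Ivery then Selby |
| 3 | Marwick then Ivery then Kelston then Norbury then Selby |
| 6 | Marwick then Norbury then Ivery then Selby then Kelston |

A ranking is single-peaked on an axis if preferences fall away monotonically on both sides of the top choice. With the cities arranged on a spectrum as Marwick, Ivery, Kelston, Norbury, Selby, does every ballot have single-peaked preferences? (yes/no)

no

Axis positions: Marwick=1, Ivery=2, Kelston=3, Norbury=4, Selby=5.
Faction 1 (peak Selby at position 5): ranking walks positions 5-4-3-2-1, expanding outward from the peak — single-peaked.
Faction 2: ranking walks positions 4-5-2-1-3; Ivery is ranked above Kelston even though Kelston lies between Ivery and the peak Norbury on the axis — preferences dip and rise again. Not single-peaked.
Faction 3 (peak Kelston at position 3): ranking walks positions 3-4-2-1-5, expanding outward from the peak — single-peaked.
Faction 4 (peak Ivery at position 2): ranking walks positions 2-1-3-4-5, expanding outward from the peak — single-peaked.
Faction 5: ranking walks positions 4-1-3-2-5; Marwick is ranked above Kelston even though Kelston lies between Marwick and the peak Norbury on the axis — preferences dip and rise again. Not single-peaked.
Faction 6 (peak Marwick at position 1): ranking walks positions 1-2-3-4-5, expanding outward from the peak — single-peaked.
Faction 7: ranking walks positions 1-4-2-5-3; Norbury is ranked above Ivery even though Ivery lies between Norbury and the peak Marwick on the axis — preferences dip and rise again. Not single-peaked.
Faction 2 violates single-peakedness, so the profile is not single-peaked on this axis.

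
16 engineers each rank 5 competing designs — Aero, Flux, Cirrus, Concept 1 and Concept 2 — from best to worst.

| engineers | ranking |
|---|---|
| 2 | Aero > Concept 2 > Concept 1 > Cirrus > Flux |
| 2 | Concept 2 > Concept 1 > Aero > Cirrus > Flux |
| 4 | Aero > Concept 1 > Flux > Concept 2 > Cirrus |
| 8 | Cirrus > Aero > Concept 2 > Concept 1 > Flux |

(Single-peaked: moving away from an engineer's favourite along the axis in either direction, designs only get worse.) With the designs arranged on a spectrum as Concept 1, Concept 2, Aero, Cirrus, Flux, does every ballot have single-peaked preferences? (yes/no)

Axis positions: Concept 1=1, Concept 2=2, Aero=3, Cirrus=4, Flux=5.
Group 1 (peak Aero at position 3): ranking walks positions 3-2-1-4-5, expanding outward from the peak — single-peaked.
Group 2 (peak Concept 2 at position 2): ranking walks positions 2-1-3-4-5, expanding outward from the peak — single-peaked.
Group 3: ranking walks positions 3-1-5-2-4; Concept 1 is ranked above Concept 2 even though Concept 2 lies between Concept 1 and the peak Aero on the axis — preferences dip and rise again. Not single-peaked.
Group 4 (peak Cirrus at position 4): ranking walks positions 4-3-2-1-5, expanding outward from the peak — single-peaked.
Group 3 violates single-peakedness, so the profile is not single-peaked on this axis.

no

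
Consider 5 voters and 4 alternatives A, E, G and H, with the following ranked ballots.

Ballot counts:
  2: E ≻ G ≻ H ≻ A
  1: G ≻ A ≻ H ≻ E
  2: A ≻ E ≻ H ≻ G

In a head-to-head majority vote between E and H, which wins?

E

Ballots ranking E above H: 2 + 2 = 4.
Ballots ranking H above E: 5 − 4 = 1.
E wins the head-to-head 4–1.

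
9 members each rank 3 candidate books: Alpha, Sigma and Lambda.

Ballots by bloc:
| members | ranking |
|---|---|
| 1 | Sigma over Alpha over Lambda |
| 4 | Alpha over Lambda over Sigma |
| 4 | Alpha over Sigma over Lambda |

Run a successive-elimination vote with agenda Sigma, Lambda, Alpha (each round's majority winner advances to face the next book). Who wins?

Round 1: Sigma vs Lambda — 5–4, Sigma advances.
Round 2: Sigma vs Alpha — 1–8, Alpha advances.
Alpha survives the agenda.

Alpha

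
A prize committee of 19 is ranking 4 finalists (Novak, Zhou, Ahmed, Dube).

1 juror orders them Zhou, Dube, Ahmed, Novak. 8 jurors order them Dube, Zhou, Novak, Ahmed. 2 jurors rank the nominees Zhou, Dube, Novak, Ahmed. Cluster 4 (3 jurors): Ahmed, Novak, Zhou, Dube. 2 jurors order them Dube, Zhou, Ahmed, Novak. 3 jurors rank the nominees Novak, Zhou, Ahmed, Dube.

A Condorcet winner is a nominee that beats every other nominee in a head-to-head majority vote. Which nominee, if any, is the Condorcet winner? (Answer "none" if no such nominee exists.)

Check each pair by majority over 19 ballots:
Novak–Zhou: Zhou 13–6.
Novak–Ahmed: Novak 13–6.
Novak vs Dube: 3+3 = 6 for Novak, 13 for Dube — Dube by 13–6.
Zhou vs Ahmed: Zhou wins 16–3.
Zhou vs Dube: 9 to 10, Dube.
Ahmed vs Dube: Dube wins 13–6.
Only Dube has no losses; Dube is the Condorcet winner.

Dube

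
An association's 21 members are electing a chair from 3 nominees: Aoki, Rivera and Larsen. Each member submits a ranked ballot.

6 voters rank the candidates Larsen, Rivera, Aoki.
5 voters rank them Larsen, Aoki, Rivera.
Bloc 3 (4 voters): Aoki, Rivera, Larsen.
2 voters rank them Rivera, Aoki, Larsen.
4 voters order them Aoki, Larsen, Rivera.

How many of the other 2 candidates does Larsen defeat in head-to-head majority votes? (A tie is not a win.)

2

Larsen against each rival (21 voters):
Larsen vs Aoki: Larsen wins 11–10.
Larsen vs Rivera: Larsen wins 15–6.
Larsen beats Aoki, Rivera — 2 pairwise wins.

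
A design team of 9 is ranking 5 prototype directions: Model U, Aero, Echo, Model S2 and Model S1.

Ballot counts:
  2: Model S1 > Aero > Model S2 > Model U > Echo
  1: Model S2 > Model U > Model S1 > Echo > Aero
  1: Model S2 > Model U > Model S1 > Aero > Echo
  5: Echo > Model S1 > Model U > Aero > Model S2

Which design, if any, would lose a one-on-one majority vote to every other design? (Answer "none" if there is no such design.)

Head-to-head results (9 engineers):
Model U vs Aero: 7 to 2, Model U.
Model U vs Echo: Model U preferred on 2+1+1 = 4 ballots; Echo wins 5–4.
Model U vs Model S2: Model U is ranked higher on 5 ballots, Model S2 on 4. Model U wins 5–4.
Model U vs Model S1: Model S1 wins 7–2.
Aero vs Echo: 3 to 6, Echo.
Aero vs Model S2: 2+5 = 7 for Aero, 2 for Model S2 — Aero by 7–2.
Aero vs Model S1: Aero preferred on 0 ballots; Model S1 wins 9–0.
Echo vs Model S2: 5 for Echo, 4 for Model S2 — Echo by 5–4.
Echo vs Model S1: Echo wins 5–4.
Model S2 vs Model S1: 2 to 7, Model S1.
Model S2 is beaten in every head-to-head and is the Condorcet loser.

Model S2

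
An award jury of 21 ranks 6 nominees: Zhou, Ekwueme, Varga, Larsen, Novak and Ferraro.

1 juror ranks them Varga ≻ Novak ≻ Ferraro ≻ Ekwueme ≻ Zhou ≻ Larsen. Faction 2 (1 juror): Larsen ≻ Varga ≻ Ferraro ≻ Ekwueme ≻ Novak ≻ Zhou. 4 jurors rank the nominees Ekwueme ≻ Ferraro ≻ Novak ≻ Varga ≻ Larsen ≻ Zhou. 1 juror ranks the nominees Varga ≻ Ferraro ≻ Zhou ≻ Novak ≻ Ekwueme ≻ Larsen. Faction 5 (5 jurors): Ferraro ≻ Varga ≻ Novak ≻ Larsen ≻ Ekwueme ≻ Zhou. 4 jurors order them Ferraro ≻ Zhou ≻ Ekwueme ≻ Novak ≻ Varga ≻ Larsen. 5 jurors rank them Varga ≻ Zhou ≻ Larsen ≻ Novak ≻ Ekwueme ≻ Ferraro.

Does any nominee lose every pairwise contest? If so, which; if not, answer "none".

Pairwise majorities:
Zhou vs Ekwueme: Ekwueme, 11–10.
Zhou vs Varga: 4 to 17, Varga.
Zhou vs Larsen: Zhou is ranked higher on 1+1+4+5 = 11 ballots, Larsen on 10. Zhou wins 11–10.
Zhou vs Novak: 1+4+5 = 10 for Zhou, 11 for Novak — Novak by 11–10.
Zhou vs Ferraro: Zhou is ranked higher on 5 ballots, Ferraro on 16. Ferraro wins 16–5.
Ekwueme vs Varga: Varga, 13–8.
Ekwueme–Larsen: Larsen 11–10.
Ekwueme–Novak: Novak 12–9.
Ekwueme vs Ferraro: Ekwueme is ranked higher on 4+5 = 9 ballots, Ferraro on 12. Ferraro wins 12–9.
Varga vs Larsen: Varga, 20–1.
Varga vs Novak: Varga, 13–8.
Varga–Ferraro: Ferraro 13–8.
Larsen vs Novak: Novak wins 15–6.
Larsen vs Ferraro: Ferraro wins 15–6.
Novak vs Ferraro: 1+5 = 6 for Novak, 15 for Ferraro — Ferraro by 15–6.
No nominee is winless: Zhou beats Larsen; Ekwueme beats Zhou; Varga beats Zhou; Larsen beats Ekwueme; Novak beats Zhou; Ferraro beats Zhou. There is no Condorcet loser.

none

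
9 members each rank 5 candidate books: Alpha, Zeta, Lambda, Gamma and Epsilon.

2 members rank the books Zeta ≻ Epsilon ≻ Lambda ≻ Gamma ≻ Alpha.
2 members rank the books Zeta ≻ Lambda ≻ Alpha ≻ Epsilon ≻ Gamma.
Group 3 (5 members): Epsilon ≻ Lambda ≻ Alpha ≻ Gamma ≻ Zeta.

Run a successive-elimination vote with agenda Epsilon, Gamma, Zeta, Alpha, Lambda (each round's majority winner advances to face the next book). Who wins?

Epsilon

Round 1: Epsilon vs Gamma — 9–0, Epsilon advances.
Round 2: Epsilon vs Zeta — 5–4, Epsilon advances.
Round 3: Epsilon vs Alpha — 7–2, Epsilon advances.
Round 4: Epsilon vs Lambda — 7–2, Epsilon advances.
The agenda winner is Epsilon.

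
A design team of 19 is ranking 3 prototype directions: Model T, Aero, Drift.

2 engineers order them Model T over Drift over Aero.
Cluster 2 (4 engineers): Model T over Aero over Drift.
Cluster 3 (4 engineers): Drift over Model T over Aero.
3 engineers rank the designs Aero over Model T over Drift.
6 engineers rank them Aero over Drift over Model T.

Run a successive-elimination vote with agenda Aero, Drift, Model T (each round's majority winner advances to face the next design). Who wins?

Model T

Round 1: Aero vs Drift — 13–6, Aero advances.
Round 2: Aero vs Model T — 9–10, Model T advances.
Model T survives the agenda.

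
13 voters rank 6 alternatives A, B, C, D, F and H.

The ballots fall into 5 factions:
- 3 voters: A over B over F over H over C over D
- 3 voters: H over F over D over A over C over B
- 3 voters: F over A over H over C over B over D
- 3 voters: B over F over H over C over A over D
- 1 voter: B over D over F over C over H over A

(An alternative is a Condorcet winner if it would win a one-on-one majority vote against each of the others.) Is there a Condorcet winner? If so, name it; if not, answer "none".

none

Check each pair by majority over 13 ballots:
A vs B: 9 to 4, A.
A vs C: A preferred on 3+3+3 = 9 ballots; A wins 9–4.
A vs D: 3+3+3 = 9 for A, 4 for D — A by 9–4.
A vs F: 3 for A, 10 for F — F by 10–3.
A vs H: 3+3 = 6 for A, 7 for H — H by 7–6.
B vs C: B is ranked higher on 3+3+1 = 7 ballots, C on 6. B wins 7–6.
B vs D: 3+3+3+1 = 10 for B, 3 for D — B by 10–3.
B vs F: 3+3+1 = 7 for B, 6 for F — B by 7–6.
B vs H: 3+3+1 = 7 for B, 6 for H — B by 7–6.
C vs D: C is ranked higher on 3+3+3 = 9 ballots, D on 4. C wins 9–4.
C vs F: 0 to 13, F.
C vs H: 1 to 12, H.
D vs F: 1 to 12, F.
D vs H: D is ranked higher on 1 ballot, H on 12. H wins 12–1.
F vs H: 3+3+3+1 = 10 for F, 3 for H — F by 10–3.
Every alternative loses at least once (A loses to F; B loses to A; C loses to A; D loses to A; F loses to B; H loses to B). The majority relation contains the cycle A → B → F → A, so there is no Condorcet winner.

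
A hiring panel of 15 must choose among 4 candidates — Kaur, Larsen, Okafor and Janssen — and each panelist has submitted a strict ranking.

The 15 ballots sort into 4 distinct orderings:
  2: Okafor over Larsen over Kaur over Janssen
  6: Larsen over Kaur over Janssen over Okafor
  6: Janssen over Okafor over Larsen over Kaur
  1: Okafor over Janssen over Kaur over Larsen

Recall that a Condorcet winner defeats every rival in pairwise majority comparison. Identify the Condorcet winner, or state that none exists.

none

Head-to-head results (15 committee members):
Kaur vs Larsen: 1 to 14, Larsen.
Kaur–Okafor: Okafor 9–6.
Kaur vs Janssen: Kaur preferred on 2+6 = 8 ballots; Kaur wins 8–7.
Larsen–Okafor: Okafor 9–6.
Larsen vs Janssen: Larsen wins 8–7.
Okafor vs Janssen: 2+1 = 3 for Okafor, 12 for Janssen — Janssen by 12–3.
Every candidate loses at least once (Kaur loses to Larsen; Larsen loses to Okafor; Okafor loses to Janssen; Janssen loses to Kaur). The majority relation contains the cycle Kaur → Janssen → Okafor → Kaur, so there is no Condorcet winner.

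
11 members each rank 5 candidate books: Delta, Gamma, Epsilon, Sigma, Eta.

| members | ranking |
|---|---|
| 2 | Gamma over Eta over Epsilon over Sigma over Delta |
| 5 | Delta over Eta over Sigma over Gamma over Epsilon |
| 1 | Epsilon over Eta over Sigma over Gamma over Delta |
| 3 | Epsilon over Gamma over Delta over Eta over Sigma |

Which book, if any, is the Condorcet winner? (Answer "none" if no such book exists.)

Head-to-head results (11 members):
Delta vs Gamma: Gamma, 6–5.
Delta vs Epsilon: Epsilon, 6–5.
Delta vs Sigma: Delta wins 8–3.
Delta vs Eta: Delta, 8–3.
Gamma vs Epsilon: Gamma, 7–4.
Gamma vs Sigma: Sigma wins 6–5.
Gamma vs Eta: Eta wins 6–5.
Epsilon vs Sigma: Epsilon, 6–5.
Epsilon vs Eta: Eta, 7–4.
Sigma vs Eta: Eta, 11–0.
Every book loses at least once (Delta loses to Gamma; Gamma loses to Sigma; Epsilon loses to Gamma; Sigma loses to Delta; Eta loses to Delta). The majority relation contains the cycle Delta beats Sigma beats Gamma beats Delta, so there is no Condorcet winner.

none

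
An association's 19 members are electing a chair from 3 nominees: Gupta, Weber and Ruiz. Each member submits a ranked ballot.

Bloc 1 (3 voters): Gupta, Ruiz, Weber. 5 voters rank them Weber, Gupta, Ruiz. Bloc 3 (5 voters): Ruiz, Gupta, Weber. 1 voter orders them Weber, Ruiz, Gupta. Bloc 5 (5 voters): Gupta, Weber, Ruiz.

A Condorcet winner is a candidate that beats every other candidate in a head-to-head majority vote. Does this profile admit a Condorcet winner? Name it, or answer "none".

Gupta

Check each pair by majority over 19 ballots:
Gupta vs Weber: Gupta, 13–6.
Gupta vs Ruiz: Gupta wins 13–6.
Weber–Ruiz: Weber 11–8.
Gupta wins every pairwise contest, so Gupta is the Condorcet winner.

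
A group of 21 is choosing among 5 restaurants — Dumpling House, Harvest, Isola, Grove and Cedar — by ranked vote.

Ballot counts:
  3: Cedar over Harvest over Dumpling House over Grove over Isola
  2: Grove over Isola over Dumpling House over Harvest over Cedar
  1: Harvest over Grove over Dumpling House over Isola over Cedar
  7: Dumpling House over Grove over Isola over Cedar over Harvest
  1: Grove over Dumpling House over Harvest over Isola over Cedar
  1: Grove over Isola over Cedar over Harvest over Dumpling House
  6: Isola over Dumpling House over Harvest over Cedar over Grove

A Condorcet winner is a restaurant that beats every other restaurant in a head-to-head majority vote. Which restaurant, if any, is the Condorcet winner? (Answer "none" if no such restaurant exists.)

Dumpling House

Pairwise majorities:
Dumpling House vs Harvest: 2+7+1+6 = 16 for Dumpling House, 5 for Harvest — Dumpling House by 16–5.
Dumpling House vs Isola: Dumpling House wins 12–9.
Dumpling House–Grove: Dumpling House 16–5.
Dumpling House vs Cedar: Dumpling House preferred on 2+1+7+1+6 = 17 ballots; Dumpling House wins 17–4.
Harvest vs Isola: 3+1+1 = 5 for Harvest, 16 for Isola — Isola by 16–5.
Harvest–Grove: Grove 11–10.
Harvest vs Cedar: Harvest is ranked higher on 2+1+1+6 = 10 ballots, Cedar on 11. Cedar wins 11–10.
Isola–Grove: Grove 15–6.
Isola vs Cedar: 2+1+7+1+1+6 = 18 for Isola, 3 for Cedar — Isola by 18–3.
Grove–Cedar: Grove 12–9.
Dumpling House wins every pairwise contest, so Dumpling House is the Condorcet winner.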